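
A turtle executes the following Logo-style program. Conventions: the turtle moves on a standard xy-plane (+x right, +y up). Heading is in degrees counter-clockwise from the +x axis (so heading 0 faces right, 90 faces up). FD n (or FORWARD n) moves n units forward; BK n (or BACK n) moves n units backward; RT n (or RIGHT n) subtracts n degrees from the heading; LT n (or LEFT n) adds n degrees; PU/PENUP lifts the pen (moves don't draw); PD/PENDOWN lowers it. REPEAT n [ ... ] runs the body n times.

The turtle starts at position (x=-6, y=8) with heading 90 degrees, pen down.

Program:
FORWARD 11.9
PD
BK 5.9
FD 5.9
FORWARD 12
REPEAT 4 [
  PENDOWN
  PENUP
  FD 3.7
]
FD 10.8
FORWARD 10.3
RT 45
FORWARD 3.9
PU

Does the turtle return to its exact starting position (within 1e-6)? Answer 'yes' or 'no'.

Answer: no

Derivation:
Executing turtle program step by step:
Start: pos=(-6,8), heading=90, pen down
FD 11.9: (-6,8) -> (-6,19.9) [heading=90, draw]
PD: pen down
BK 5.9: (-6,19.9) -> (-6,14) [heading=90, draw]
FD 5.9: (-6,14) -> (-6,19.9) [heading=90, draw]
FD 12: (-6,19.9) -> (-6,31.9) [heading=90, draw]
REPEAT 4 [
  -- iteration 1/4 --
  PD: pen down
  PU: pen up
  FD 3.7: (-6,31.9) -> (-6,35.6) [heading=90, move]
  -- iteration 2/4 --
  PD: pen down
  PU: pen up
  FD 3.7: (-6,35.6) -> (-6,39.3) [heading=90, move]
  -- iteration 3/4 --
  PD: pen down
  PU: pen up
  FD 3.7: (-6,39.3) -> (-6,43) [heading=90, move]
  -- iteration 4/4 --
  PD: pen down
  PU: pen up
  FD 3.7: (-6,43) -> (-6,46.7) [heading=90, move]
]
FD 10.8: (-6,46.7) -> (-6,57.5) [heading=90, move]
FD 10.3: (-6,57.5) -> (-6,67.8) [heading=90, move]
RT 45: heading 90 -> 45
FD 3.9: (-6,67.8) -> (-3.242,70.558) [heading=45, move]
PU: pen up
Final: pos=(-3.242,70.558), heading=45, 4 segment(s) drawn

Start position: (-6, 8)
Final position: (-3.242, 70.558)
Distance = 62.618; >= 1e-6 -> NOT closed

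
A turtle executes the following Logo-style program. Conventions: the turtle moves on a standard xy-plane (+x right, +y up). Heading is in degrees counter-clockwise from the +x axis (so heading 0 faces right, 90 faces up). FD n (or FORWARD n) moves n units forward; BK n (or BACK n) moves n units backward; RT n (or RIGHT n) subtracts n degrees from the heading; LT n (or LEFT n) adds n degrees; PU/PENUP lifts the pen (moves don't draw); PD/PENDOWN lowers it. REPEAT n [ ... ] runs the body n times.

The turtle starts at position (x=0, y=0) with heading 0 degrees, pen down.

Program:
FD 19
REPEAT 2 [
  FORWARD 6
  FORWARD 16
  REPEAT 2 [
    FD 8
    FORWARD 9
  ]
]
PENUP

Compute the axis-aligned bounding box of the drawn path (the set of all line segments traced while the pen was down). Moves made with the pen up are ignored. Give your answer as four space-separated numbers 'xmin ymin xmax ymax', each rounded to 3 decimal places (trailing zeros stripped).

Answer: 0 0 131 0

Derivation:
Executing turtle program step by step:
Start: pos=(0,0), heading=0, pen down
FD 19: (0,0) -> (19,0) [heading=0, draw]
REPEAT 2 [
  -- iteration 1/2 --
  FD 6: (19,0) -> (25,0) [heading=0, draw]
  FD 16: (25,0) -> (41,0) [heading=0, draw]
  REPEAT 2 [
    -- iteration 1/2 --
    FD 8: (41,0) -> (49,0) [heading=0, draw]
    FD 9: (49,0) -> (58,0) [heading=0, draw]
    -- iteration 2/2 --
    FD 8: (58,0) -> (66,0) [heading=0, draw]
    FD 9: (66,0) -> (75,0) [heading=0, draw]
  ]
  -- iteration 2/2 --
  FD 6: (75,0) -> (81,0) [heading=0, draw]
  FD 16: (81,0) -> (97,0) [heading=0, draw]
  REPEAT 2 [
    -- iteration 1/2 --
    FD 8: (97,0) -> (105,0) [heading=0, draw]
    FD 9: (105,0) -> (114,0) [heading=0, draw]
    -- iteration 2/2 --
    FD 8: (114,0) -> (122,0) [heading=0, draw]
    FD 9: (122,0) -> (131,0) [heading=0, draw]
  ]
]
PU: pen up
Final: pos=(131,0), heading=0, 13 segment(s) drawn

Segment endpoints: x in {0, 19, 25, 41, 49, 58, 66, 75, 81, 97, 105, 114, 122, 131}, y in {0}
xmin=0, ymin=0, xmax=131, ymax=0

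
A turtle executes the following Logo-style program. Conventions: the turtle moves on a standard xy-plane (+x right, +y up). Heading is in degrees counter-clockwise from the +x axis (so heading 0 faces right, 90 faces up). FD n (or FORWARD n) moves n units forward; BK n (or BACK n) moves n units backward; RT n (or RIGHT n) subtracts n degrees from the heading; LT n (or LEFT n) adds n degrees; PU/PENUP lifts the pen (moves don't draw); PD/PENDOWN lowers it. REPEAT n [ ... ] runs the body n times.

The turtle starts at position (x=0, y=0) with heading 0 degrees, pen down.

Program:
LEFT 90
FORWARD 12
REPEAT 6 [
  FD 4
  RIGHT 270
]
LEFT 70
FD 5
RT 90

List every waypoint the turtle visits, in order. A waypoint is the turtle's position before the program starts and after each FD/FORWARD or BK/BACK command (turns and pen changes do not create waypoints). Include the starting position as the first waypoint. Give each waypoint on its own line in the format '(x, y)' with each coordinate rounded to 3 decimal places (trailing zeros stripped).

Answer: (0, 0)
(0, 12)
(0, 16)
(-4, 16)
(-4, 12)
(0, 12)
(0, 16)
(-4, 16)
(0.698, 14.29)

Derivation:
Executing turtle program step by step:
Start: pos=(0,0), heading=0, pen down
LT 90: heading 0 -> 90
FD 12: (0,0) -> (0,12) [heading=90, draw]
REPEAT 6 [
  -- iteration 1/6 --
  FD 4: (0,12) -> (0,16) [heading=90, draw]
  RT 270: heading 90 -> 180
  -- iteration 2/6 --
  FD 4: (0,16) -> (-4,16) [heading=180, draw]
  RT 270: heading 180 -> 270
  -- iteration 3/6 --
  FD 4: (-4,16) -> (-4,12) [heading=270, draw]
  RT 270: heading 270 -> 0
  -- iteration 4/6 --
  FD 4: (-4,12) -> (0,12) [heading=0, draw]
  RT 270: heading 0 -> 90
  -- iteration 5/6 --
  FD 4: (0,12) -> (0,16) [heading=90, draw]
  RT 270: heading 90 -> 180
  -- iteration 6/6 --
  FD 4: (0,16) -> (-4,16) [heading=180, draw]
  RT 270: heading 180 -> 270
]
LT 70: heading 270 -> 340
FD 5: (-4,16) -> (0.698,14.29) [heading=340, draw]
RT 90: heading 340 -> 250
Final: pos=(0.698,14.29), heading=250, 8 segment(s) drawn
Waypoints (9 total):
(0, 0)
(0, 12)
(0, 16)
(-4, 16)
(-4, 12)
(0, 12)
(0, 16)
(-4, 16)
(0.698, 14.29)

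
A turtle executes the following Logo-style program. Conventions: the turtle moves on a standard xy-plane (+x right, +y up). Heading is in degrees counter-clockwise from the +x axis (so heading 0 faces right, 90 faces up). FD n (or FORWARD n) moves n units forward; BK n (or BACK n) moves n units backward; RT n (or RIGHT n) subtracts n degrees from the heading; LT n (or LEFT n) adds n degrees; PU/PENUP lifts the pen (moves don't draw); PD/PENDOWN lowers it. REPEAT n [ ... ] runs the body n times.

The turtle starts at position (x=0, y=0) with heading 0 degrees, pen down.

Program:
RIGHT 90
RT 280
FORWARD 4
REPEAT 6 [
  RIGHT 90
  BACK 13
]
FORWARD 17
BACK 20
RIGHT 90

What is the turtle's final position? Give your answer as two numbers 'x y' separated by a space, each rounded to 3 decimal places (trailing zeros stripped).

Executing turtle program step by step:
Start: pos=(0,0), heading=0, pen down
RT 90: heading 0 -> 270
RT 280: heading 270 -> 350
FD 4: (0,0) -> (3.939,-0.695) [heading=350, draw]
REPEAT 6 [
  -- iteration 1/6 --
  RT 90: heading 350 -> 260
  BK 13: (3.939,-0.695) -> (6.197,12.108) [heading=260, draw]
  -- iteration 2/6 --
  RT 90: heading 260 -> 170
  BK 13: (6.197,12.108) -> (18.999,9.85) [heading=170, draw]
  -- iteration 3/6 --
  RT 90: heading 170 -> 80
  BK 13: (18.999,9.85) -> (16.742,-2.952) [heading=80, draw]
  -- iteration 4/6 --
  RT 90: heading 80 -> 350
  BK 13: (16.742,-2.952) -> (3.939,-0.695) [heading=350, draw]
  -- iteration 5/6 --
  RT 90: heading 350 -> 260
  BK 13: (3.939,-0.695) -> (6.197,12.108) [heading=260, draw]
  -- iteration 6/6 --
  RT 90: heading 260 -> 170
  BK 13: (6.197,12.108) -> (18.999,9.85) [heading=170, draw]
]
FD 17: (18.999,9.85) -> (2.257,12.803) [heading=170, draw]
BK 20: (2.257,12.803) -> (21.954,9.33) [heading=170, draw]
RT 90: heading 170 -> 80
Final: pos=(21.954,9.33), heading=80, 9 segment(s) drawn

Answer: 21.954 9.33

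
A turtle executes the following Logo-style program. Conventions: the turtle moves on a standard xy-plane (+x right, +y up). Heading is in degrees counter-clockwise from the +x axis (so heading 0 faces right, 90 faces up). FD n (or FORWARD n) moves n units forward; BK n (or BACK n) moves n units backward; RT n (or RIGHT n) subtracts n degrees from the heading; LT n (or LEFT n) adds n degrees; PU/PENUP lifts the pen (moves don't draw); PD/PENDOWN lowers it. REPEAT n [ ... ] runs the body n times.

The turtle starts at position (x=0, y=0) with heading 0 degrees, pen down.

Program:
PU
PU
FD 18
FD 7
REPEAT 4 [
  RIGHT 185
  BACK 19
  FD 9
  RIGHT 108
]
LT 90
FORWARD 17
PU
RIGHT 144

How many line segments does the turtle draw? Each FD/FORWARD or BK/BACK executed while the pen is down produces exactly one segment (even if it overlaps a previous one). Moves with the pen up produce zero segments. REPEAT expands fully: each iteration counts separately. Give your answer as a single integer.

Answer: 0

Derivation:
Executing turtle program step by step:
Start: pos=(0,0), heading=0, pen down
PU: pen up
PU: pen up
FD 18: (0,0) -> (18,0) [heading=0, move]
FD 7: (18,0) -> (25,0) [heading=0, move]
REPEAT 4 [
  -- iteration 1/4 --
  RT 185: heading 0 -> 175
  BK 19: (25,0) -> (43.928,-1.656) [heading=175, move]
  FD 9: (43.928,-1.656) -> (34.962,-0.872) [heading=175, move]
  RT 108: heading 175 -> 67
  -- iteration 2/4 --
  RT 185: heading 67 -> 242
  BK 19: (34.962,-0.872) -> (43.882,15.904) [heading=242, move]
  FD 9: (43.882,15.904) -> (39.657,7.958) [heading=242, move]
  RT 108: heading 242 -> 134
  -- iteration 3/4 --
  RT 185: heading 134 -> 309
  BK 19: (39.657,7.958) -> (27.7,22.724) [heading=309, move]
  FD 9: (27.7,22.724) -> (33.363,15.729) [heading=309, move]
  RT 108: heading 309 -> 201
  -- iteration 4/4 --
  RT 185: heading 201 -> 16
  BK 19: (33.363,15.729) -> (15.099,10.492) [heading=16, move]
  FD 9: (15.099,10.492) -> (23.751,12.973) [heading=16, move]
  RT 108: heading 16 -> 268
]
LT 90: heading 268 -> 358
FD 17: (23.751,12.973) -> (40.74,12.38) [heading=358, move]
PU: pen up
RT 144: heading 358 -> 214
Final: pos=(40.74,12.38), heading=214, 0 segment(s) drawn
Segments drawn: 0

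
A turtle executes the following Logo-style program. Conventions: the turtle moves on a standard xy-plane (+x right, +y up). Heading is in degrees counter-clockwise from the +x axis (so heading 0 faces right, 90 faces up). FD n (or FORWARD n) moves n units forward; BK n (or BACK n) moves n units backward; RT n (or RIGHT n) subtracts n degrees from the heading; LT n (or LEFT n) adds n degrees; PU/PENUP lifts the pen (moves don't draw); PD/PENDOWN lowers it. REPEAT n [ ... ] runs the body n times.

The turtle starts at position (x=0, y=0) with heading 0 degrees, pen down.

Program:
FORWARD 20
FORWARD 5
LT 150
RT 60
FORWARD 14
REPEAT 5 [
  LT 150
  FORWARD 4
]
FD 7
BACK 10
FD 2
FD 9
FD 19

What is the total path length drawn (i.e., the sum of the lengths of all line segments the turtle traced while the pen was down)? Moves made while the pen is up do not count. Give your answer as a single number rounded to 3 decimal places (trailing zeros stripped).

Executing turtle program step by step:
Start: pos=(0,0), heading=0, pen down
FD 20: (0,0) -> (20,0) [heading=0, draw]
FD 5: (20,0) -> (25,0) [heading=0, draw]
LT 150: heading 0 -> 150
RT 60: heading 150 -> 90
FD 14: (25,0) -> (25,14) [heading=90, draw]
REPEAT 5 [
  -- iteration 1/5 --
  LT 150: heading 90 -> 240
  FD 4: (25,14) -> (23,10.536) [heading=240, draw]
  -- iteration 2/5 --
  LT 150: heading 240 -> 30
  FD 4: (23,10.536) -> (26.464,12.536) [heading=30, draw]
  -- iteration 3/5 --
  LT 150: heading 30 -> 180
  FD 4: (26.464,12.536) -> (22.464,12.536) [heading=180, draw]
  -- iteration 4/5 --
  LT 150: heading 180 -> 330
  FD 4: (22.464,12.536) -> (25.928,10.536) [heading=330, draw]
  -- iteration 5/5 --
  LT 150: heading 330 -> 120
  FD 4: (25.928,10.536) -> (23.928,14) [heading=120, draw]
]
FD 7: (23.928,14) -> (20.428,20.062) [heading=120, draw]
BK 10: (20.428,20.062) -> (25.428,11.402) [heading=120, draw]
FD 2: (25.428,11.402) -> (24.428,13.134) [heading=120, draw]
FD 9: (24.428,13.134) -> (19.928,20.928) [heading=120, draw]
FD 19: (19.928,20.928) -> (10.428,37.383) [heading=120, draw]
Final: pos=(10.428,37.383), heading=120, 13 segment(s) drawn

Segment lengths:
  seg 1: (0,0) -> (20,0), length = 20
  seg 2: (20,0) -> (25,0), length = 5
  seg 3: (25,0) -> (25,14), length = 14
  seg 4: (25,14) -> (23,10.536), length = 4
  seg 5: (23,10.536) -> (26.464,12.536), length = 4
  seg 6: (26.464,12.536) -> (22.464,12.536), length = 4
  seg 7: (22.464,12.536) -> (25.928,10.536), length = 4
  seg 8: (25.928,10.536) -> (23.928,14), length = 4
  seg 9: (23.928,14) -> (20.428,20.062), length = 7
  seg 10: (20.428,20.062) -> (25.428,11.402), length = 10
  seg 11: (25.428,11.402) -> (24.428,13.134), length = 2
  seg 12: (24.428,13.134) -> (19.928,20.928), length = 9
  seg 13: (19.928,20.928) -> (10.428,37.383), length = 19
Total = 106

Answer: 106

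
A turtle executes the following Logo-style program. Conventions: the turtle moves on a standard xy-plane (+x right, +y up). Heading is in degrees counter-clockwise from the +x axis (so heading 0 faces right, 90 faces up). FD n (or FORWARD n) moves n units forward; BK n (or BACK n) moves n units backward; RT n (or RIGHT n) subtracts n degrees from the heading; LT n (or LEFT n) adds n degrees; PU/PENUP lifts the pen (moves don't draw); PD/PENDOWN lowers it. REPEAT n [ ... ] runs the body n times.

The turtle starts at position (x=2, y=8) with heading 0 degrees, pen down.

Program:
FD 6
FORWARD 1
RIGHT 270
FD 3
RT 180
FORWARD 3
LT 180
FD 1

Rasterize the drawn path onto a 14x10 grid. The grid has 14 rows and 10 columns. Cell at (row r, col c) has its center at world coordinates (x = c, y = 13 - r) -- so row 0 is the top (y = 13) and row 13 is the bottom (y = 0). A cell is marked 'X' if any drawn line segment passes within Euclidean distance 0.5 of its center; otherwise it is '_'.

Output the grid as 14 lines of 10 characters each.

Answer: __________
__________
_________X
_________X
_________X
__XXXXXXXX
__________
__________
__________
__________
__________
__________
__________
__________

Derivation:
Segment 0: (2,8) -> (8,8)
Segment 1: (8,8) -> (9,8)
Segment 2: (9,8) -> (9,11)
Segment 3: (9,11) -> (9,8)
Segment 4: (9,8) -> (9,9)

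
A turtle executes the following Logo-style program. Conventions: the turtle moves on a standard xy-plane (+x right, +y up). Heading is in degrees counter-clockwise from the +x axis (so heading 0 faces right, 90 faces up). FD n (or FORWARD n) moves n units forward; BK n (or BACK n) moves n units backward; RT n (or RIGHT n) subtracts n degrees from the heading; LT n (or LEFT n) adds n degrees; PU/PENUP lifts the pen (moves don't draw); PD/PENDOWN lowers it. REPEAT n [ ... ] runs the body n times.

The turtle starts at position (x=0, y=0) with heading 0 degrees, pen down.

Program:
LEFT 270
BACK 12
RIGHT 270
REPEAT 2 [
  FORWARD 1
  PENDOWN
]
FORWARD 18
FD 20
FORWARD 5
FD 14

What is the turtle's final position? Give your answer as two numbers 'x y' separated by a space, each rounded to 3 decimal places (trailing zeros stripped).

Answer: 59 12

Derivation:
Executing turtle program step by step:
Start: pos=(0,0), heading=0, pen down
LT 270: heading 0 -> 270
BK 12: (0,0) -> (0,12) [heading=270, draw]
RT 270: heading 270 -> 0
REPEAT 2 [
  -- iteration 1/2 --
  FD 1: (0,12) -> (1,12) [heading=0, draw]
  PD: pen down
  -- iteration 2/2 --
  FD 1: (1,12) -> (2,12) [heading=0, draw]
  PD: pen down
]
FD 18: (2,12) -> (20,12) [heading=0, draw]
FD 20: (20,12) -> (40,12) [heading=0, draw]
FD 5: (40,12) -> (45,12) [heading=0, draw]
FD 14: (45,12) -> (59,12) [heading=0, draw]
Final: pos=(59,12), heading=0, 7 segment(s) drawn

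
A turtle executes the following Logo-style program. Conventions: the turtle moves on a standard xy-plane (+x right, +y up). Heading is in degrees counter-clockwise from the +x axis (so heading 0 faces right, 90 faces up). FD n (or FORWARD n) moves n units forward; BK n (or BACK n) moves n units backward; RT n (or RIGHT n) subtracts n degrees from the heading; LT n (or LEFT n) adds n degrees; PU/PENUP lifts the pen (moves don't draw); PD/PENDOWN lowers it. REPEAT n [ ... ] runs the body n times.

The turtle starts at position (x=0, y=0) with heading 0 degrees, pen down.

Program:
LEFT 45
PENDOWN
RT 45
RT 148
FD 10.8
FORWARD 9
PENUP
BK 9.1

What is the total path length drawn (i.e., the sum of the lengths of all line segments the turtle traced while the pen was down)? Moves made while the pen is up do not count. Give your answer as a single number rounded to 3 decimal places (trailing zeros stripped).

Executing turtle program step by step:
Start: pos=(0,0), heading=0, pen down
LT 45: heading 0 -> 45
PD: pen down
RT 45: heading 45 -> 0
RT 148: heading 0 -> 212
FD 10.8: (0,0) -> (-9.159,-5.723) [heading=212, draw]
FD 9: (-9.159,-5.723) -> (-16.791,-10.492) [heading=212, draw]
PU: pen up
BK 9.1: (-16.791,-10.492) -> (-9.074,-5.67) [heading=212, move]
Final: pos=(-9.074,-5.67), heading=212, 2 segment(s) drawn

Segment lengths:
  seg 1: (0,0) -> (-9.159,-5.723), length = 10.8
  seg 2: (-9.159,-5.723) -> (-16.791,-10.492), length = 9
Total = 19.8

Answer: 19.8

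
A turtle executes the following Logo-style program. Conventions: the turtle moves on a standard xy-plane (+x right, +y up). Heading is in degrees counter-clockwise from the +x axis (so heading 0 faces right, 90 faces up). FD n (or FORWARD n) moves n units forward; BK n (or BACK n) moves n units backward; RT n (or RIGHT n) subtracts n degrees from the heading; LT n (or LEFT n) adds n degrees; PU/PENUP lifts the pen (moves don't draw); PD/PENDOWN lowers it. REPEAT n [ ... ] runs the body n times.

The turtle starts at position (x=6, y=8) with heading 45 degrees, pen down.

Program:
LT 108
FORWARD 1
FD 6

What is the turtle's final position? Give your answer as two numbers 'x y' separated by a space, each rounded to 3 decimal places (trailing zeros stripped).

Executing turtle program step by step:
Start: pos=(6,8), heading=45, pen down
LT 108: heading 45 -> 153
FD 1: (6,8) -> (5.109,8.454) [heading=153, draw]
FD 6: (5.109,8.454) -> (-0.237,11.178) [heading=153, draw]
Final: pos=(-0.237,11.178), heading=153, 2 segment(s) drawn

Answer: -0.237 11.178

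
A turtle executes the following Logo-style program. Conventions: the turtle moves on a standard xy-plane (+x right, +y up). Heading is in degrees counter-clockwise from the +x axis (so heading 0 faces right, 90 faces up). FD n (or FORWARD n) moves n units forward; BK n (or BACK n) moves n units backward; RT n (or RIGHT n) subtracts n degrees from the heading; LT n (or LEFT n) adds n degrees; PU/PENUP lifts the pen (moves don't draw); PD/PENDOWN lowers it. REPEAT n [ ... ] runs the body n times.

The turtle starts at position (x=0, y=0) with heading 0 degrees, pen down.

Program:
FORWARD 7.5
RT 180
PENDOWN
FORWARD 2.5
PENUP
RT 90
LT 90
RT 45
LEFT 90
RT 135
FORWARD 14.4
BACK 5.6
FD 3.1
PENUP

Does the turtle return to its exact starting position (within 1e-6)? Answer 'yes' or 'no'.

Answer: no

Derivation:
Executing turtle program step by step:
Start: pos=(0,0), heading=0, pen down
FD 7.5: (0,0) -> (7.5,0) [heading=0, draw]
RT 180: heading 0 -> 180
PD: pen down
FD 2.5: (7.5,0) -> (5,0) [heading=180, draw]
PU: pen up
RT 90: heading 180 -> 90
LT 90: heading 90 -> 180
RT 45: heading 180 -> 135
LT 90: heading 135 -> 225
RT 135: heading 225 -> 90
FD 14.4: (5,0) -> (5,14.4) [heading=90, move]
BK 5.6: (5,14.4) -> (5,8.8) [heading=90, move]
FD 3.1: (5,8.8) -> (5,11.9) [heading=90, move]
PU: pen up
Final: pos=(5,11.9), heading=90, 2 segment(s) drawn

Start position: (0, 0)
Final position: (5, 11.9)
Distance = 12.908; >= 1e-6 -> NOT closed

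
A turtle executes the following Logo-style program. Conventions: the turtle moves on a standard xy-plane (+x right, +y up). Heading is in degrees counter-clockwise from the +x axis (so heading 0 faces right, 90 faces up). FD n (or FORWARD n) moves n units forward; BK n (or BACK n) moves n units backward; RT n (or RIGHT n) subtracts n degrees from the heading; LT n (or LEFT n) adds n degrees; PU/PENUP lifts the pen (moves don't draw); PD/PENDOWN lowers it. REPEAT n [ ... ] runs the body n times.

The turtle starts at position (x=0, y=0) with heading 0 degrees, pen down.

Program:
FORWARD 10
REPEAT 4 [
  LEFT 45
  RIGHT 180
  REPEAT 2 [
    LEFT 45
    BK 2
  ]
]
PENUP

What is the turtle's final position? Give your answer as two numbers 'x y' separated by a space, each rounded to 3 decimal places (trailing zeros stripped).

Executing turtle program step by step:
Start: pos=(0,0), heading=0, pen down
FD 10: (0,0) -> (10,0) [heading=0, draw]
REPEAT 4 [
  -- iteration 1/4 --
  LT 45: heading 0 -> 45
  RT 180: heading 45 -> 225
  REPEAT 2 [
    -- iteration 1/2 --
    LT 45: heading 225 -> 270
    BK 2: (10,0) -> (10,2) [heading=270, draw]
    -- iteration 2/2 --
    LT 45: heading 270 -> 315
    BK 2: (10,2) -> (8.586,3.414) [heading=315, draw]
  ]
  -- iteration 2/4 --
  LT 45: heading 315 -> 0
  RT 180: heading 0 -> 180
  REPEAT 2 [
    -- iteration 1/2 --
    LT 45: heading 180 -> 225
    BK 2: (8.586,3.414) -> (10,4.828) [heading=225, draw]
    -- iteration 2/2 --
    LT 45: heading 225 -> 270
    BK 2: (10,4.828) -> (10,6.828) [heading=270, draw]
  ]
  -- iteration 3/4 --
  LT 45: heading 270 -> 315
  RT 180: heading 315 -> 135
  REPEAT 2 [
    -- iteration 1/2 --
    LT 45: heading 135 -> 180
    BK 2: (10,6.828) -> (12,6.828) [heading=180, draw]
    -- iteration 2/2 --
    LT 45: heading 180 -> 225
    BK 2: (12,6.828) -> (13.414,8.243) [heading=225, draw]
  ]
  -- iteration 4/4 --
  LT 45: heading 225 -> 270
  RT 180: heading 270 -> 90
  REPEAT 2 [
    -- iteration 1/2 --
    LT 45: heading 90 -> 135
    BK 2: (13.414,8.243) -> (14.828,6.828) [heading=135, draw]
    -- iteration 2/2 --
    LT 45: heading 135 -> 180
    BK 2: (14.828,6.828) -> (16.828,6.828) [heading=180, draw]
  ]
]
PU: pen up
Final: pos=(16.828,6.828), heading=180, 9 segment(s) drawn

Answer: 16.828 6.828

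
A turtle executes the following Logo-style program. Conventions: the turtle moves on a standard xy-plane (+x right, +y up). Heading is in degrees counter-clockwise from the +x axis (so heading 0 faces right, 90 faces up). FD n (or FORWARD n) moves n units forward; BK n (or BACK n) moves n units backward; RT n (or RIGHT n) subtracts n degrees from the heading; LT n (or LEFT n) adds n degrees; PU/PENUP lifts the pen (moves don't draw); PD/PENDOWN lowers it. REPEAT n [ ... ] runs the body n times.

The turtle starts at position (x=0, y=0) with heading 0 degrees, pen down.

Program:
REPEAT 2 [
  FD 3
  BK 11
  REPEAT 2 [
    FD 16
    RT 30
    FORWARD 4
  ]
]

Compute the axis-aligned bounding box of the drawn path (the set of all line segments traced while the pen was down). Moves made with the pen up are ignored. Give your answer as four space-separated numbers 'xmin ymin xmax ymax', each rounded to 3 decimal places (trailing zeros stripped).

Answer: -8 -43.856 31.321 0

Derivation:
Executing turtle program step by step:
Start: pos=(0,0), heading=0, pen down
REPEAT 2 [
  -- iteration 1/2 --
  FD 3: (0,0) -> (3,0) [heading=0, draw]
  BK 11: (3,0) -> (-8,0) [heading=0, draw]
  REPEAT 2 [
    -- iteration 1/2 --
    FD 16: (-8,0) -> (8,0) [heading=0, draw]
    RT 30: heading 0 -> 330
    FD 4: (8,0) -> (11.464,-2) [heading=330, draw]
    -- iteration 2/2 --
    FD 16: (11.464,-2) -> (25.321,-10) [heading=330, draw]
    RT 30: heading 330 -> 300
    FD 4: (25.321,-10) -> (27.321,-13.464) [heading=300, draw]
  ]
  -- iteration 2/2 --
  FD 3: (27.321,-13.464) -> (28.821,-16.062) [heading=300, draw]
  BK 11: (28.821,-16.062) -> (23.321,-6.536) [heading=300, draw]
  REPEAT 2 [
    -- iteration 1/2 --
    FD 16: (23.321,-6.536) -> (31.321,-20.392) [heading=300, draw]
    RT 30: heading 300 -> 270
    FD 4: (31.321,-20.392) -> (31.321,-24.392) [heading=270, draw]
    -- iteration 2/2 --
    FD 16: (31.321,-24.392) -> (31.321,-40.392) [heading=270, draw]
    RT 30: heading 270 -> 240
    FD 4: (31.321,-40.392) -> (29.321,-43.856) [heading=240, draw]
  ]
]
Final: pos=(29.321,-43.856), heading=240, 12 segment(s) drawn

Segment endpoints: x in {-8, 0, 3, 8, 11.464, 23.321, 25.321, 27.321, 28.821, 29.321, 31.321}, y in {-43.856, -40.392, -24.392, -20.392, -16.062, -13.464, -10, -6.536, -2, 0}
xmin=-8, ymin=-43.856, xmax=31.321, ymax=0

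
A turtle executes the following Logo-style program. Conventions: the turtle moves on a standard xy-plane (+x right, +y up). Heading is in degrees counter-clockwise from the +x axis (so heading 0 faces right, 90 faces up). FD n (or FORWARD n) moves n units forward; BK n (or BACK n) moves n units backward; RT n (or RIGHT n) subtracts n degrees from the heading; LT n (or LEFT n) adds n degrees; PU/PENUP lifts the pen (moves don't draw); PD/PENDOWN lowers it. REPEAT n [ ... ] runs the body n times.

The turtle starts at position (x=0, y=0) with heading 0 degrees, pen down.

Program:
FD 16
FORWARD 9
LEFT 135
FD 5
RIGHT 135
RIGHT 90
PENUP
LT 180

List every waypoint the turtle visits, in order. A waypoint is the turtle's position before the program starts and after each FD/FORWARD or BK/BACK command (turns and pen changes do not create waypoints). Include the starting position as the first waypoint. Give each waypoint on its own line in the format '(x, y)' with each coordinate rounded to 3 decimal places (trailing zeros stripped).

Executing turtle program step by step:
Start: pos=(0,0), heading=0, pen down
FD 16: (0,0) -> (16,0) [heading=0, draw]
FD 9: (16,0) -> (25,0) [heading=0, draw]
LT 135: heading 0 -> 135
FD 5: (25,0) -> (21.464,3.536) [heading=135, draw]
RT 135: heading 135 -> 0
RT 90: heading 0 -> 270
PU: pen up
LT 180: heading 270 -> 90
Final: pos=(21.464,3.536), heading=90, 3 segment(s) drawn
Waypoints (4 total):
(0, 0)
(16, 0)
(25, 0)
(21.464, 3.536)

Answer: (0, 0)
(16, 0)
(25, 0)
(21.464, 3.536)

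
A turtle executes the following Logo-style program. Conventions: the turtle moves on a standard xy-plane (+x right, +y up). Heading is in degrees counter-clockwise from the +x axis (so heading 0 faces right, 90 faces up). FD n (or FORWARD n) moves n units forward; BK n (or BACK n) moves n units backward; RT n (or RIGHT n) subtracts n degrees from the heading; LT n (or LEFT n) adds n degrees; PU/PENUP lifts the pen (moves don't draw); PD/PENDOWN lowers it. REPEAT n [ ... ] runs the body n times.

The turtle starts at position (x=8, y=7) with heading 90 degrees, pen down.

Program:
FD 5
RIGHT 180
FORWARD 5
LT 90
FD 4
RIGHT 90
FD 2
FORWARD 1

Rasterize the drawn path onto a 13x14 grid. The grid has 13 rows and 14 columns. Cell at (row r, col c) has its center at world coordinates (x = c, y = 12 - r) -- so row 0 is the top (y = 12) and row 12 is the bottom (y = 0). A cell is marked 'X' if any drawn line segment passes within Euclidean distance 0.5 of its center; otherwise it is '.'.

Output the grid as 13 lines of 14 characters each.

Answer: ........X.....
........X.....
........X.....
........X.....
........X.....
........XXXXX.
............X.
............X.
............X.
..............
..............
..............
..............

Derivation:
Segment 0: (8,7) -> (8,12)
Segment 1: (8,12) -> (8,7)
Segment 2: (8,7) -> (12,7)
Segment 3: (12,7) -> (12,5)
Segment 4: (12,5) -> (12,4)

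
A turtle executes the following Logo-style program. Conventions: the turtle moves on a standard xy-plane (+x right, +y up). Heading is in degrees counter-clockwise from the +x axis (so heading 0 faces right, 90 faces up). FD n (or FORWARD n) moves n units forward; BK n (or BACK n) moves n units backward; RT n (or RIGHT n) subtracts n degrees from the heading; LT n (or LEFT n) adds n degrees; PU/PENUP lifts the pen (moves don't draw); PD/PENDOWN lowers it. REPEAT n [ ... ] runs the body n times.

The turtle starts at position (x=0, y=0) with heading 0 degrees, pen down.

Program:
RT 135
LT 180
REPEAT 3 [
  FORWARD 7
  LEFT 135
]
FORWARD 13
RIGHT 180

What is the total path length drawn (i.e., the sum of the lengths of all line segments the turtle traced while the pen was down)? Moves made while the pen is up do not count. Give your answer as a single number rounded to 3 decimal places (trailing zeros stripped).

Answer: 34

Derivation:
Executing turtle program step by step:
Start: pos=(0,0), heading=0, pen down
RT 135: heading 0 -> 225
LT 180: heading 225 -> 45
REPEAT 3 [
  -- iteration 1/3 --
  FD 7: (0,0) -> (4.95,4.95) [heading=45, draw]
  LT 135: heading 45 -> 180
  -- iteration 2/3 --
  FD 7: (4.95,4.95) -> (-2.05,4.95) [heading=180, draw]
  LT 135: heading 180 -> 315
  -- iteration 3/3 --
  FD 7: (-2.05,4.95) -> (2.899,0) [heading=315, draw]
  LT 135: heading 315 -> 90
]
FD 13: (2.899,0) -> (2.899,13) [heading=90, draw]
RT 180: heading 90 -> 270
Final: pos=(2.899,13), heading=270, 4 segment(s) drawn

Segment lengths:
  seg 1: (0,0) -> (4.95,4.95), length = 7
  seg 2: (4.95,4.95) -> (-2.05,4.95), length = 7
  seg 3: (-2.05,4.95) -> (2.899,0), length = 7
  seg 4: (2.899,0) -> (2.899,13), length = 13
Total = 34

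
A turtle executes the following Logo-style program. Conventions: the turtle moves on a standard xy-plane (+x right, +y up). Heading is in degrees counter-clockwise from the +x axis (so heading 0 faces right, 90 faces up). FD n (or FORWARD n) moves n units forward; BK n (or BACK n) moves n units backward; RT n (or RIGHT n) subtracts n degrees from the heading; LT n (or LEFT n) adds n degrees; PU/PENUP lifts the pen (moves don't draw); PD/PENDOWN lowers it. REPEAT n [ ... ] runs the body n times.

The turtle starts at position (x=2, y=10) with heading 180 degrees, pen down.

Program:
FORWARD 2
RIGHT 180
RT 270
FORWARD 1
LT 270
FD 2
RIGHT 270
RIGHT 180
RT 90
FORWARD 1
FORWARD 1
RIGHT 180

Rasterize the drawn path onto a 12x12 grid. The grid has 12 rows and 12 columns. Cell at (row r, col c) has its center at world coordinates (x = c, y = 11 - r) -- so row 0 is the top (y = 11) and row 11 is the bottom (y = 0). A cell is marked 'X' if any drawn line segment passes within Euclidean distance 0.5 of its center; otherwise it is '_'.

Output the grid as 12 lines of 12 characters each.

Segment 0: (2,10) -> (0,10)
Segment 1: (0,10) -> (-0,11)
Segment 2: (-0,11) -> (2,11)
Segment 3: (2,11) -> (1,11)
Segment 4: (1,11) -> (-0,11)

Answer: XXX_________
XXX_________
____________
____________
____________
____________
____________
____________
____________
____________
____________
____________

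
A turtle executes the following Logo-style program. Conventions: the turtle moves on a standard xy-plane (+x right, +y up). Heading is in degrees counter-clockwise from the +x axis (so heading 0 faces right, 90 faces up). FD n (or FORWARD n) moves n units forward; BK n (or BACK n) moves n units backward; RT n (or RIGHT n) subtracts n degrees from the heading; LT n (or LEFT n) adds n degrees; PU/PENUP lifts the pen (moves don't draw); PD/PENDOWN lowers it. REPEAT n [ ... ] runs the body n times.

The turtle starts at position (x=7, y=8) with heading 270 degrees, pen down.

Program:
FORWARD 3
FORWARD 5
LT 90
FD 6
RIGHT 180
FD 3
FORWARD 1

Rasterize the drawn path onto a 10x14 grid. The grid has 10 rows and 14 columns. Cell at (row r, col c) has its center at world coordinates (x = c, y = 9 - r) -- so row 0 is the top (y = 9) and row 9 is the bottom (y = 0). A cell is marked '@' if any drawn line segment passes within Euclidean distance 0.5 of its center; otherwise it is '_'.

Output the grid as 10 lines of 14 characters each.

Segment 0: (7,8) -> (7,5)
Segment 1: (7,5) -> (7,0)
Segment 2: (7,0) -> (13,-0)
Segment 3: (13,-0) -> (10,-0)
Segment 4: (10,-0) -> (9,-0)

Answer: ______________
_______@______
_______@______
_______@______
_______@______
_______@______
_______@______
_______@______
_______@______
_______@@@@@@@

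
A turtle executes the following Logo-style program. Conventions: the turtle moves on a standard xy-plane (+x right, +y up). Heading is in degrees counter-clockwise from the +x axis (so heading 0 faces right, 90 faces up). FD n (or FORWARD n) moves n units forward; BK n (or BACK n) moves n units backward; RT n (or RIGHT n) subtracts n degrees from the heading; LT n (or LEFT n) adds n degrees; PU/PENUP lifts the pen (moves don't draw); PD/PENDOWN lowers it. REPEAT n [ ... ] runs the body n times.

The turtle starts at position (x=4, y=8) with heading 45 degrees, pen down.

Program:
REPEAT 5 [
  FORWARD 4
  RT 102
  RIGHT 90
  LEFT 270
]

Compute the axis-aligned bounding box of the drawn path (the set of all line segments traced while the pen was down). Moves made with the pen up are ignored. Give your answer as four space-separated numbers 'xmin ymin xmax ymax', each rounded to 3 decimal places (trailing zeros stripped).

Answer: 0.916 8 6.828 14.183

Derivation:
Executing turtle program step by step:
Start: pos=(4,8), heading=45, pen down
REPEAT 5 [
  -- iteration 1/5 --
  FD 4: (4,8) -> (6.828,10.828) [heading=45, draw]
  RT 102: heading 45 -> 303
  RT 90: heading 303 -> 213
  LT 270: heading 213 -> 123
  -- iteration 2/5 --
  FD 4: (6.828,10.828) -> (4.65,14.183) [heading=123, draw]
  RT 102: heading 123 -> 21
  RT 90: heading 21 -> 291
  LT 270: heading 291 -> 201
  -- iteration 3/5 --
  FD 4: (4.65,14.183) -> (0.916,12.75) [heading=201, draw]
  RT 102: heading 201 -> 99
  RT 90: heading 99 -> 9
  LT 270: heading 9 -> 279
  -- iteration 4/5 --
  FD 4: (0.916,12.75) -> (1.541,8.799) [heading=279, draw]
  RT 102: heading 279 -> 177
  RT 90: heading 177 -> 87
  LT 270: heading 87 -> 357
  -- iteration 5/5 --
  FD 4: (1.541,8.799) -> (5.536,8.59) [heading=357, draw]
  RT 102: heading 357 -> 255
  RT 90: heading 255 -> 165
  LT 270: heading 165 -> 75
]
Final: pos=(5.536,8.59), heading=75, 5 segment(s) drawn

Segment endpoints: x in {0.916, 1.541, 4, 4.65, 5.536, 6.828}, y in {8, 8.59, 8.799, 10.828, 12.75, 14.183}
xmin=0.916, ymin=8, xmax=6.828, ymax=14.183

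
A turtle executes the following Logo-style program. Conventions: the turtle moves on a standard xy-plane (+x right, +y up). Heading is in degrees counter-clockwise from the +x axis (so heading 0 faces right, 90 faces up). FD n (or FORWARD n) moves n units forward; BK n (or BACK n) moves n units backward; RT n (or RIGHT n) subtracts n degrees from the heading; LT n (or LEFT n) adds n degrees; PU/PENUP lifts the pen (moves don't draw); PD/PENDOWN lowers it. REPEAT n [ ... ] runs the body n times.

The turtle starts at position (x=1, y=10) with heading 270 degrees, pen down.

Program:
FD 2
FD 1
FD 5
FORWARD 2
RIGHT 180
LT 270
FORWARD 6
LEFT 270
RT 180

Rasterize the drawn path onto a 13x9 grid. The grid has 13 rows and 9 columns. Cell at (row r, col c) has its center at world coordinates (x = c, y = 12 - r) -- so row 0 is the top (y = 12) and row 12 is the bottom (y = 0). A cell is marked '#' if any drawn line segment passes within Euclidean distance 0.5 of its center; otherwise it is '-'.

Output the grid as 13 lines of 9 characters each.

Answer: ---------
---------
-#-------
-#-------
-#-------
-#-------
-#-------
-#-------
-#-------
-#-------
-#-------
-#-------
-#######-

Derivation:
Segment 0: (1,10) -> (1,8)
Segment 1: (1,8) -> (1,7)
Segment 2: (1,7) -> (1,2)
Segment 3: (1,2) -> (1,0)
Segment 4: (1,0) -> (7,-0)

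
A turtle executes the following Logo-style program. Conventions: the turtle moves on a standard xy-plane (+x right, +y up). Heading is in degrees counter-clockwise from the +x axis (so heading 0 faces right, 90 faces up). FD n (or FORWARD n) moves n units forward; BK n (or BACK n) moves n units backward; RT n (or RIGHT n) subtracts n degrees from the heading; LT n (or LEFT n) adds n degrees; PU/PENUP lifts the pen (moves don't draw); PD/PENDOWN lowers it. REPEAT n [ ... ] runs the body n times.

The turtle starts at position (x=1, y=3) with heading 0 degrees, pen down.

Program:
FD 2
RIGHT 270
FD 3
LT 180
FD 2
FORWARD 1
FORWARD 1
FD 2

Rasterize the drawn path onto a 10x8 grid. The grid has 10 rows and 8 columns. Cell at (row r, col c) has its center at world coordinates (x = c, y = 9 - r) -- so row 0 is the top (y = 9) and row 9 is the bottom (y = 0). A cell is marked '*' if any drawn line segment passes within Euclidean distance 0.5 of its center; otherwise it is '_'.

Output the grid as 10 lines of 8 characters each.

Segment 0: (1,3) -> (3,3)
Segment 1: (3,3) -> (3,6)
Segment 2: (3,6) -> (3,4)
Segment 3: (3,4) -> (3,3)
Segment 4: (3,3) -> (3,2)
Segment 5: (3,2) -> (3,0)

Answer: ________
________
________
___*____
___*____
___*____
_***____
___*____
___*____
___*____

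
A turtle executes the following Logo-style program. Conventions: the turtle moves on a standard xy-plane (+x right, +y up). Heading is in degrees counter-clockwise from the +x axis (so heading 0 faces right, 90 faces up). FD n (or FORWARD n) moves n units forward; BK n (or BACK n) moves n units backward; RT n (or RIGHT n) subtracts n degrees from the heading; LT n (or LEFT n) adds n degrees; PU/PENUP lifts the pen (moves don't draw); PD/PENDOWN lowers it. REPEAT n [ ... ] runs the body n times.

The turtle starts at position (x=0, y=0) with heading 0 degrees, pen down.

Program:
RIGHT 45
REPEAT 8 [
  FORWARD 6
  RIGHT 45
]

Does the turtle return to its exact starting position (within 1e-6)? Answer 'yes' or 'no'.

Answer: yes

Derivation:
Executing turtle program step by step:
Start: pos=(0,0), heading=0, pen down
RT 45: heading 0 -> 315
REPEAT 8 [
  -- iteration 1/8 --
  FD 6: (0,0) -> (4.243,-4.243) [heading=315, draw]
  RT 45: heading 315 -> 270
  -- iteration 2/8 --
  FD 6: (4.243,-4.243) -> (4.243,-10.243) [heading=270, draw]
  RT 45: heading 270 -> 225
  -- iteration 3/8 --
  FD 6: (4.243,-10.243) -> (0,-14.485) [heading=225, draw]
  RT 45: heading 225 -> 180
  -- iteration 4/8 --
  FD 6: (0,-14.485) -> (-6,-14.485) [heading=180, draw]
  RT 45: heading 180 -> 135
  -- iteration 5/8 --
  FD 6: (-6,-14.485) -> (-10.243,-10.243) [heading=135, draw]
  RT 45: heading 135 -> 90
  -- iteration 6/8 --
  FD 6: (-10.243,-10.243) -> (-10.243,-4.243) [heading=90, draw]
  RT 45: heading 90 -> 45
  -- iteration 7/8 --
  FD 6: (-10.243,-4.243) -> (-6,0) [heading=45, draw]
  RT 45: heading 45 -> 0
  -- iteration 8/8 --
  FD 6: (-6,0) -> (0,0) [heading=0, draw]
  RT 45: heading 0 -> 315
]
Final: pos=(0,0), heading=315, 8 segment(s) drawn

Start position: (0, 0)
Final position: (0, 0)
Distance = 0; < 1e-6 -> CLOSED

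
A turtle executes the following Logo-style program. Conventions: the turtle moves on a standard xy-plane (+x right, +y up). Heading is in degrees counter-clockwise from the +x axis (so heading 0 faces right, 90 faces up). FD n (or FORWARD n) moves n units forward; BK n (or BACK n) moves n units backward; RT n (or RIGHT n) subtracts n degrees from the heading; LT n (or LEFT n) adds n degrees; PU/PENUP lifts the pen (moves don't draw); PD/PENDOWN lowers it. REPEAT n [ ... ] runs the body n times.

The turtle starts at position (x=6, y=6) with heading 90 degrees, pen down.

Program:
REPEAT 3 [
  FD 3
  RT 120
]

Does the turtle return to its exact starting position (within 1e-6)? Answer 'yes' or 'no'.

Answer: yes

Derivation:
Executing turtle program step by step:
Start: pos=(6,6), heading=90, pen down
REPEAT 3 [
  -- iteration 1/3 --
  FD 3: (6,6) -> (6,9) [heading=90, draw]
  RT 120: heading 90 -> 330
  -- iteration 2/3 --
  FD 3: (6,9) -> (8.598,7.5) [heading=330, draw]
  RT 120: heading 330 -> 210
  -- iteration 3/3 --
  FD 3: (8.598,7.5) -> (6,6) [heading=210, draw]
  RT 120: heading 210 -> 90
]
Final: pos=(6,6), heading=90, 3 segment(s) drawn

Start position: (6, 6)
Final position: (6, 6)
Distance = 0; < 1e-6 -> CLOSED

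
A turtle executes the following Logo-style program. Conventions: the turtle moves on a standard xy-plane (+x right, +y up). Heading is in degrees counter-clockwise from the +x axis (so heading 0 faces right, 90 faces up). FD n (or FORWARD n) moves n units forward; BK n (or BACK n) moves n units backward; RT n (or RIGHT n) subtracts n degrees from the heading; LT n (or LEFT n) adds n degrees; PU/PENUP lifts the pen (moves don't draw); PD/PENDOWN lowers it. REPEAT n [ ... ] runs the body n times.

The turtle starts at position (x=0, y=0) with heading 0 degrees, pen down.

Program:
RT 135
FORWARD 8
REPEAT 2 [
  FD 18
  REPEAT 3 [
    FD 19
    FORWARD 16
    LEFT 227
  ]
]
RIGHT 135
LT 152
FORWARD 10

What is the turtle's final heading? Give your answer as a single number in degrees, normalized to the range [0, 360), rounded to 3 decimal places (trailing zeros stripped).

Executing turtle program step by step:
Start: pos=(0,0), heading=0, pen down
RT 135: heading 0 -> 225
FD 8: (0,0) -> (-5.657,-5.657) [heading=225, draw]
REPEAT 2 [
  -- iteration 1/2 --
  FD 18: (-5.657,-5.657) -> (-18.385,-18.385) [heading=225, draw]
  REPEAT 3 [
    -- iteration 1/3 --
    FD 19: (-18.385,-18.385) -> (-31.82,-31.82) [heading=225, draw]
    FD 16: (-31.82,-31.82) -> (-43.134,-43.134) [heading=225, draw]
    LT 227: heading 225 -> 92
    -- iteration 2/3 --
    FD 19: (-43.134,-43.134) -> (-43.797,-24.145) [heading=92, draw]
    FD 16: (-43.797,-24.145) -> (-44.355,-8.155) [heading=92, draw]
    LT 227: heading 92 -> 319
    -- iteration 3/3 --
    FD 19: (-44.355,-8.155) -> (-30.016,-20.62) [heading=319, draw]
    FD 16: (-30.016,-20.62) -> (-17.94,-31.117) [heading=319, draw]
    LT 227: heading 319 -> 186
  ]
  -- iteration 2/2 --
  FD 18: (-17.94,-31.117) -> (-35.842,-32.998) [heading=186, draw]
  REPEAT 3 [
    -- iteration 1/3 --
    FD 19: (-35.842,-32.998) -> (-54.737,-34.984) [heading=186, draw]
    FD 16: (-54.737,-34.984) -> (-70.65,-36.657) [heading=186, draw]
    LT 227: heading 186 -> 53
    -- iteration 2/3 --
    FD 19: (-70.65,-36.657) -> (-59.215,-21.483) [heading=53, draw]
    FD 16: (-59.215,-21.483) -> (-49.586,-8.705) [heading=53, draw]
    LT 227: heading 53 -> 280
    -- iteration 3/3 --
    FD 19: (-49.586,-8.705) -> (-46.287,-27.416) [heading=280, draw]
    FD 16: (-46.287,-27.416) -> (-43.509,-43.173) [heading=280, draw]
    LT 227: heading 280 -> 147
  ]
]
RT 135: heading 147 -> 12
LT 152: heading 12 -> 164
FD 10: (-43.509,-43.173) -> (-53.121,-40.417) [heading=164, draw]
Final: pos=(-53.121,-40.417), heading=164, 16 segment(s) drawn

Answer: 164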